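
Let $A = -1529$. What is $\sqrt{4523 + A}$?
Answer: $\sqrt{2994} \approx 54.717$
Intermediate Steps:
$\sqrt{4523 + A} = \sqrt{4523 - 1529} = \sqrt{2994}$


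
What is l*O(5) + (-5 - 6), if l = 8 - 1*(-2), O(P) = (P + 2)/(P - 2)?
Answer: 37/3 ≈ 12.333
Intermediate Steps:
O(P) = (2 + P)/(-2 + P)
l = 10 (l = 8 + 2 = 10)
l*O(5) + (-5 - 6) = 10*((2 + 5)/(-2 + 5)) + (-5 - 6) = 10*(7/3) - 11 = 70/3 - 11 = 37/3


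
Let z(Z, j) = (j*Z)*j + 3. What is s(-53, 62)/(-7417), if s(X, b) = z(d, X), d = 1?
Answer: -2812/7417 ≈ -0.37913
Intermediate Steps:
z(Z, j) = 3 + Z*j² (z(Z, j) = (Z*j)*j + 3 = Z*j² + 3 = 3 + Z*j²)
s(X, b) = 3 + X² (s(X, b) = 3 + 1*X² = 3 + X²)
s(-53, 62)/(-7417) = (3 + (-53)²)/(-7417) = (3 + 2809)*(-1/7417) = 2812*(-1/7417) = -2812/7417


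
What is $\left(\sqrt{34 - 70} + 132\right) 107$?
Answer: $14124 + 642 i \approx 14124.0 + 642.0 i$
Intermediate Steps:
$\left(\sqrt{34 - 70} + 132\right) 107 = \left(\sqrt{-36} + 132\right) 107 = \left(6 i + 132\right) 107 = \left(132 + 6 i\right) 107 = 14124 + 642 i$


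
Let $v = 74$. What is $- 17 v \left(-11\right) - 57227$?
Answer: $-43389$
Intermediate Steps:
$- 17 v \left(-11\right) - 57227 = \left(-17\right) 74 \left(-11\right) - 57227 = \left(-1258\right) \left(-11\right) - 57227 = 13838 - 57227 = -43389$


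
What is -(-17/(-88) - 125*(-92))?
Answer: -1012017/88 ≈ -11500.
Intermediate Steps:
-(-17/(-88) - 125*(-92)) = -(-17*(-1/88) + 11500) = -(17/88 + 11500) = -1*1012017/88 = -1012017/88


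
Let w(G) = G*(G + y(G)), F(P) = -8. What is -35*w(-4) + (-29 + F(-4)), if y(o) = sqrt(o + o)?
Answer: -597 + 280*I*sqrt(2) ≈ -597.0 + 395.98*I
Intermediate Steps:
y(o) = sqrt(2)*sqrt(o) (y(o) = sqrt(2*o) = sqrt(2)*sqrt(o))
w(G) = G*(G + sqrt(2)*sqrt(G))
-35*w(-4) + (-29 + F(-4)) = -(-140)*(-4 + sqrt(2)*sqrt(-4)) + (-29 - 8) = -(-140)*(-4 + sqrt(2)*(2*I)) - 37 = -(-140)*(-4 + 2*I*sqrt(2)) - 37 = -35*(16 - 8*I*sqrt(2)) - 37 = (-560 + 280*I*sqrt(2)) - 37 = -597 + 280*I*sqrt(2)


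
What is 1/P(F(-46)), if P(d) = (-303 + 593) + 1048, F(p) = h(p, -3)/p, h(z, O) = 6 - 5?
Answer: 1/1338 ≈ 0.00074738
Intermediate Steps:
h(z, O) = 1
F(p) = 1/p
P(d) = 1338 (P(d) = 290 + 1048 = 1338)
1/P(F(-46)) = 1/1338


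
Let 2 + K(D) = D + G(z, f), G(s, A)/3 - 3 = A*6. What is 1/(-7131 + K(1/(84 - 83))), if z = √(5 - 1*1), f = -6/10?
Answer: -5/35669 ≈ -0.00014018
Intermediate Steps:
f = -⅗ (f = -6*⅒ = -⅗ ≈ -0.60000)
z = 2 (z = √(5 - 1) = √4 = 2)
G(s, A) = 9 + 18*A (G(s, A) = 9 + 3*(A*6) = 9 + 3*(6*A) = 9 + 18*A)
K(D) = -19/5 + D (K(D) = -2 + (D + (9 + 18*(-⅗))) = -2 + (D + (9 - 54/5)) = -2 + (D - 9/5) = -2 + (-9/5 + D) = -19/5 + D)
1/(-7131 + K(1/(84 - 83))) = 1/(-7131 + (-19/5 + 1/(84 - 83))) = 1/(-7131 + (-19/5 + 1/1)) = 1/(-7131 + (-19/5 + 1)) = 1/(-7131 - 14/5) = 1/(-35669/5) = -5/35669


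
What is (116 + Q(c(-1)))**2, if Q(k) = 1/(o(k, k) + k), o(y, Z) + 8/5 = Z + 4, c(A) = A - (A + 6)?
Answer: 30946969/2304 ≈ 13432.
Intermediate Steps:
c(A) = -6 (c(A) = A - (6 + A) = A + (-6 - A) = -6)
o(y, Z) = 12/5 + Z (o(y, Z) = -8/5 + (Z + 4) = -8/5 + (4 + Z) = 12/5 + Z)
Q(k) = 1/(12/5 + 2*k) (Q(k) = 1/((12/5 + k) + k) = 1/(12/5 + 2*k))
(116 + Q(c(-1)))**2 = (116 + 5/(2*(6 + 5*(-6))))**2 = (116 + 5/(2*(6 - 30)))**2 = (116 + (5/2)/(-24))**2 = (116 + (5/2)*(-1/24))**2 = (116 - 5/48)**2 = (5563/48)**2 = 30946969/2304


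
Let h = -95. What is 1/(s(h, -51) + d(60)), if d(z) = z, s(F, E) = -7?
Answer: 1/53 ≈ 0.018868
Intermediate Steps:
1/(s(h, -51) + d(60)) = 1/(-7 + 60) = 1/53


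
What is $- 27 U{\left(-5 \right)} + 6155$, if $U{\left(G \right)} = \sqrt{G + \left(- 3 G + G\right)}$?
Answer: $6155 - 27 \sqrt{5} \approx 6094.6$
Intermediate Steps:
$U{\left(G \right)} = \sqrt{- G}$ ($U{\left(G \right)} = \sqrt{G - 2 G} = \sqrt{- G}$)
$- 27 U{\left(-5 \right)} + 6155 = - 27 \sqrt{\left(-1\right) \left(-5\right)} + 6155 = - 27 \sqrt{5} + 6155 = 6155 - 27 \sqrt{5}$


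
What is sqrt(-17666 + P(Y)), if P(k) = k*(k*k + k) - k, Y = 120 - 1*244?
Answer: I*sqrt(1908790) ≈ 1381.6*I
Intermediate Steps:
Y = -124 (Y = 120 - 244 = -124)
P(k) = -k + k*(k + k**2) (P(k) = k*(k**2 + k) - k = k*(k + k**2) - k = -k + k*(k + k**2))
sqrt(-17666 + P(Y)) = sqrt(-17666 - 124*(-1 - 124 + (-124)**2)) = sqrt(-17666 - 124*(-1 - 124 + 15376)) = sqrt(-17666 - 124*15251) = sqrt(-17666 - 1891124) = sqrt(-1908790) = I*sqrt(1908790)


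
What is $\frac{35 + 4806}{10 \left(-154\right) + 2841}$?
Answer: $\frac{4841}{1301} \approx 3.721$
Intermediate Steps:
$\frac{35 + 4806}{10 \left(-154\right) + 2841} = \frac{4841}{-1540 + 2841} = \frac{4841}{1301}$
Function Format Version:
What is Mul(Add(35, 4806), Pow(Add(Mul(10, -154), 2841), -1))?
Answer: Rational(4841, 1301) ≈ 3.7210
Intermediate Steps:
Mul(Add(35, 4806), Pow(Add(Mul(10, -154), 2841), -1)) = Mul(4841, Pow(Add(-1540, 2841), -1)) = Mul(4841, Pow(1301, -1)) = Mul(4841, Rational(1, 1301)) = Rational(4841, 1301)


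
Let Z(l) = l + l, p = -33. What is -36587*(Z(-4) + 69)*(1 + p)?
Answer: 71417824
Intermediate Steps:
Z(l) = 2*l
-36587*(Z(-4) + 69)*(1 + p) = -36587*(2*(-4) + 69)*(1 - 33) = -36587*(-8 + 69)*(-32) = -2231807*(-32) = -36587*(-1952) = 71417824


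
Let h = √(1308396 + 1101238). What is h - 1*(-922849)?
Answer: 922849 + √2409634 ≈ 9.2440e+5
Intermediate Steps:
h = √2409634 ≈ 1552.3
h - 1*(-922849) = √2409634 - 1*(-922849) = √2409634 + 922849 = 922849 + √2409634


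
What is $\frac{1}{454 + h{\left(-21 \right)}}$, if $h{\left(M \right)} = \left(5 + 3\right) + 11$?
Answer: $\frac{1}{473} \approx 0.0021142$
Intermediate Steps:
$h{\left(M \right)} = 19$ ($h{\left(M \right)} = 8 + 11 = 19$)
$\frac{1}{454 + h{\left(-21 \right)}} = \frac{1}{454 + 19} = \frac{1}{473}$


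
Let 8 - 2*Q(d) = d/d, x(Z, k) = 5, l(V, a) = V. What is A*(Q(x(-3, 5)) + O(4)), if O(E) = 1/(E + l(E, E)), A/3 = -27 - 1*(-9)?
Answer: -783/4 ≈ -195.75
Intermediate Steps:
A = -54 (A = 3*(-27 - 1*(-9)) = 3*(-27 + 9) = 3*(-18) = -54)
Q(d) = 7/2 (Q(d) = 4 - d/(2*d) = 4 - ½*1 = 4 - ½ = 7/2)
O(E) = 1/(2*E) (O(E) = 1/(E + E) = 1/(2*E))
A*(Q(x(-3, 5)) + O(4)) = -54*(7/2 + (½)/4) = -54*(7/2 + (½)*(¼)) = -54*(7/2 + ⅛) = -54*29/8 = -783/4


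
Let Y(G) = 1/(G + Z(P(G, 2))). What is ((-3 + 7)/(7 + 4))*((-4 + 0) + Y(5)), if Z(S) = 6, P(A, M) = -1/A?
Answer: -172/121 ≈ -1.4215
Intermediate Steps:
Y(G) = 1/(6 + G) (Y(G) = 1/(G + 6) = 1/(6 + G))
((-3 + 7)/(7 + 4))*((-4 + 0) + Y(5)) = ((-3 + 7)/(7 + 4))*((-4 + 0) + 1/(6 + 5)) = (4/11)*(-4 + 1/11) = (4*(1/11))*(-4 + 1/11) = (4/11)*(-43/11) = -172/121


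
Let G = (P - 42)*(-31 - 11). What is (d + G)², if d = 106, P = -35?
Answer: 11155600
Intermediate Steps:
G = 3234 (G = (-35 - 42)*(-31 - 11) = -77*(-42) = 3234)
(d + G)² = (106 + 3234)² = 3340² = 11155600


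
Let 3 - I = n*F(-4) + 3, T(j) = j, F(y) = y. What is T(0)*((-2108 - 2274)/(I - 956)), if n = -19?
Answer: 0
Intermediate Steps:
I = -76 (I = 3 - (-19*(-4) + 3) = 3 - (76 + 3) = 3 - 1*79 = 3 - 79 = -76)
T(0)*((-2108 - 2274)/(I - 956)) = 0*((-2108 - 2274)/(-76 - 956)) = 0*(-4382/(-1032)) = 0*(-4382*(-1/1032)) = 0*(2191/516) = 0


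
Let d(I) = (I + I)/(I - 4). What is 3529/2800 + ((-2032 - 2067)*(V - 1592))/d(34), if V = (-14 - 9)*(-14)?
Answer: 109320389993/47600 ≈ 2.2966e+6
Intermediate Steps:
V = 322 (V = -23*(-14) = 322)
d(I) = 2*I/(-4 + I) (d(I) = (2*I)/(-4 + I) = 2*I/(-4 + I))
3529/2800 + ((-2032 - 2067)*(V - 1592))/d(34) = 3529/2800 + ((-2032 - 2067)*(322 - 1592))/((2*34/(-4 + 34))) = 3529*(1/2800) + (-4099*(-1270))/((2*34/30)) = 3529/2800 + 5205730/((2*34*(1/30))) = 3529/2800 + 5205730/(34/15) = 3529/2800 + 5205730*(15/34) = 3529/2800 + 39042975/17 = 109320389993/47600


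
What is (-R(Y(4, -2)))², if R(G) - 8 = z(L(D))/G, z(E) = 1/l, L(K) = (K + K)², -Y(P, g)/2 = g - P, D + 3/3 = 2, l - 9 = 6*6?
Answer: 18671041/291600 ≈ 64.030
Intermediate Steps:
l = 45 (l = 9 + 6*6 = 9 + 36 = 45)
D = 1 (D = -1 + 2 = 1)
Y(P, g) = -2*g + 2*P (Y(P, g) = -2*(g - P) = -2*g + 2*P)
L(K) = 4*K² (L(K) = (2*K)² = 4*K²)
z(E) = 1/45
R(G) = 8 + 1/(45*G)
(-R(Y(4, -2)))² = (-(8 + 1/(45*(-2*(-2) + 2*4))))² = (-(8 + 1/(45*(4 + 8))))² = (-(8 + (1/45)/12))² = (-(8 + (1/45)*(1/12)))² = (-(8 + 1/540))² = (-1*4321/540)² = (-4321/540)² = 18671041/291600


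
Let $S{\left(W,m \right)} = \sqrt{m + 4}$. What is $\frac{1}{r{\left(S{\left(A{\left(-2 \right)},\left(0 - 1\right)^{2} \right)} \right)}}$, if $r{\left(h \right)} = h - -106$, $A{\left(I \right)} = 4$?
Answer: $\frac{106}{11231} - \frac{\sqrt{5}}{11231} \approx 0.0092391$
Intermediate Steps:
$S{\left(W,m \right)} = \sqrt{4 + m}$
$r{\left(h \right)} = 106 + h$ ($r{\left(h \right)} = h + 106 = 106 + h$)
$\frac{1}{r{\left(S{\left(A{\left(-2 \right)},\left(0 - 1\right)^{2} \right)} \right)}} = \frac{1}{106 + \sqrt{4 + \left(0 - 1\right)^{2}}} = \frac{1}{106 + \sqrt{4 + \left(-1\right)^{2}}} = \frac{1}{106 + \sqrt{4 + 1}} = \frac{1}{106 + \sqrt{5}}$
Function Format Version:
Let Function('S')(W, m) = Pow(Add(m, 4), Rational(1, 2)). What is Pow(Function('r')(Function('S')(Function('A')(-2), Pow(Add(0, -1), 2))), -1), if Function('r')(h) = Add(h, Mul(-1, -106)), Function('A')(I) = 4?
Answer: Add(Rational(106, 11231), Mul(Rational(-1, 11231), Pow(5, Rational(1, 2)))) ≈ 0.0092391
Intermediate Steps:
Function('S')(W, m) = Pow(Add(4, m), Rational(1, 2))
Function('r')(h) = Add(106, h) (Function('r')(h) = Add(h, 106) = Add(106, h))
Pow(Function('r')(Function('S')(Function('A')(-2), Pow(Add(0, -1), 2))), -1) = Pow(Add(106, Pow(Add(4, Pow(Add(0, -1), 2)), Rational(1, 2))), -1) = Pow(Add(106, Pow(Add(4, Pow(-1, 2)), Rational(1, 2))), -1) = Pow(Add(106, Pow(Add(4, 1), Rational(1, 2))), -1) = Pow(Add(106, Pow(5, Rational(1, 2))), -1)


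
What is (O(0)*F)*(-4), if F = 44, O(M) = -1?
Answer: 176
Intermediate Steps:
(O(0)*F)*(-4) = -1*44*(-4) = -44*(-4) = 176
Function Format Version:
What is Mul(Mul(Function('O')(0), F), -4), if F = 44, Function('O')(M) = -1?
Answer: 176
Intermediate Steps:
Mul(Mul(Function('O')(0), F), -4) = Mul(Mul(-1, 44), -4) = Mul(-44, -4) = 176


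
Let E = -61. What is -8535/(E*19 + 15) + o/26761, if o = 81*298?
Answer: 256019007/30614584 ≈ 8.3626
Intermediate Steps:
o = 24138
-8535/(E*19 + 15) + o/26761 = -8535/(-61*19 + 15) + 24138/26761 = -8535/(-1159 + 15) + 24138*(1/26761) = -8535/(-1144) + 24138/26761 = -8535*(-1/1144) + 24138/26761 = 8535/1144 + 24138/26761 = 256019007/30614584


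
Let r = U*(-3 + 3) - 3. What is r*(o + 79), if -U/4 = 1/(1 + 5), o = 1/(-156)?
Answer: -12323/52 ≈ -236.98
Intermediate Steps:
o = -1/156 ≈ -0.0064103
U = -2/3 (U = -4/(1 + 5) = -4/6 = -4*1/6 = -2/3 ≈ -0.66667)
r = -3 (r = -2*(-3 + 3)/3 - 3 = -2/3*0 - 3 = 0 - 3 = -3)
r*(o + 79) = -3*(-1/156 + 79) = -3*12323/156 = -12323/52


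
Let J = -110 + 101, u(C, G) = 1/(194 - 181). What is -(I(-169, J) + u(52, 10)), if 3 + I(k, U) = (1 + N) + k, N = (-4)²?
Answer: 2014/13 ≈ 154.92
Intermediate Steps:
N = 16
u(C, G) = 1/13
J = -9
I(k, U) = 14 + k (I(k, U) = -3 + ((1 + 16) + k) = -3 + (17 + k) = 14 + k)
-(I(-169, J) + u(52, 10)) = -((14 - 169) + 1/13) = -(-155 + 1/13) = -1*(-2014/13) = 2014/13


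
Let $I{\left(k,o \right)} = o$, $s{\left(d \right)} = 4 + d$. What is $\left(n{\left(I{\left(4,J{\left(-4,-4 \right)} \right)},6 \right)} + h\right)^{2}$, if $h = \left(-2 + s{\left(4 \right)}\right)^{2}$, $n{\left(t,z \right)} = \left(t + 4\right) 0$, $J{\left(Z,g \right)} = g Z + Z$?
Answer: $1296$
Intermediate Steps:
$J{\left(Z,g \right)} = Z + Z g$ ($J{\left(Z,g \right)} = Z g + Z = Z + Z g$)
$n{\left(t,z \right)} = 0$ ($n{\left(t,z \right)} = \left(4 + t\right) 0 = 0$)
$h = 36$ ($h = \left(-2 + \left(4 + 4\right)\right)^{2} = \left(-2 + 8\right)^{2} = 6^{2} = 36$)
$\left(n{\left(I{\left(4,J{\left(-4,-4 \right)} \right)},6 \right)} + h\right)^{2} = \left(0 + 36\right)^{2} = 36^{2} = 1296$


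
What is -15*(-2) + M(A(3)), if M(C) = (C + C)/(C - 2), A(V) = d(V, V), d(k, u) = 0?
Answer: 30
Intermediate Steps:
A(V) = 0
M(C) = 2*C/(-2 + C) (M(C) = (2*C)/(-2 + C) = 2*C/(-2 + C))
-15*(-2) + M(A(3)) = -15*(-2) + 2*0/(-2 + 0) = 30 + 2*0/(-2) = 30 + 2*0*(-½) = 30 + 0 = 30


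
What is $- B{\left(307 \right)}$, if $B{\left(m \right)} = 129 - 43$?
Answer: $-86$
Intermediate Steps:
$B{\left(m \right)} = 86$ ($B{\left(m \right)} = 129 - 43 = 86$)
$- B{\left(307 \right)} = \left(-1\right) 86 = -86$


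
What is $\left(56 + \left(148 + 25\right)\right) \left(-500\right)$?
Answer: $-114500$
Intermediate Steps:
$\left(56 + \left(148 + 25\right)\right) \left(-500\right) = \left(56 + 173\right) \left(-500\right) = 229 \left(-500\right) = -114500$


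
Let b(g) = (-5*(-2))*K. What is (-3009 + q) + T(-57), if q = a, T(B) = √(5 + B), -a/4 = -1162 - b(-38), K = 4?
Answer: 1799 + 2*I*√13 ≈ 1799.0 + 7.2111*I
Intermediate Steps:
b(g) = 40 (b(g) = -5*(-2)*4 = 10*4 = 40)
a = 4808 (a = -4*(-1162 - 1*40) = -4*(-1162 - 40) = -4*(-1202) = 4808)
q = 4808
(-3009 + q) + T(-57) = (-3009 + 4808) + √(5 - 57) = 1799 + √(-52) = 1799 + 2*I*√13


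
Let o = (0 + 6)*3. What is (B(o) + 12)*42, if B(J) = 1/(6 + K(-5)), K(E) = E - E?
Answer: 511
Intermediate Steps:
K(E) = 0
o = 18 (o = 6*3 = 18)
B(J) = ⅙ (B(J) = 1/(6 + 0) = 1/6 = ⅙)
(B(o) + 12)*42 = (⅙ + 12)*42 = (73/6)*42 = 511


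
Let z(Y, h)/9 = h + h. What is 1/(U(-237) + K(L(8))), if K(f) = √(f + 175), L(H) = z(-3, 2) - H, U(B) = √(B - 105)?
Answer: 1/(√203 + 3*I*√38) ≈ 0.026143 - 0.033933*I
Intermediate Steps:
U(B) = √(-105 + B)
z(Y, h) = 18*h (z(Y, h) = 9*(h + h) = 9*(2*h) = 18*h)
L(H) = 36 - H (L(H) = 18*2 - H = 36 - H)
K(f) = √(175 + f)
1/(U(-237) + K(L(8))) = 1/(√(-105 - 237) + √(175 + (36 - 1*8))) = 1/(√(-342) + √(175 + (36 - 8))) = 1/(3*I*√38 + √(175 + 28)) = 1/(3*I*√38 + √203) = 1/(√203 + 3*I*√38)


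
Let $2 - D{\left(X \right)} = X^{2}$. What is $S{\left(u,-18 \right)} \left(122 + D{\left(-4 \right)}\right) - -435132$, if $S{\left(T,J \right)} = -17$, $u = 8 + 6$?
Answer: $433296$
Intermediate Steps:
$u = 14$
$D{\left(X \right)} = 2 - X^{2}$
$S{\left(u,-18 \right)} \left(122 + D{\left(-4 \right)}\right) - -435132 = - 17 \left(122 + \left(2 - \left(-4\right)^{2}\right)\right) - -435132 = - 17 \left(122 + \left(2 - 16\right)\right) + 435132 = - 17 \left(122 - 14\right) + 435132 = \left(-17\right) 108 + 435132 = -1836 + 435132 = 433296$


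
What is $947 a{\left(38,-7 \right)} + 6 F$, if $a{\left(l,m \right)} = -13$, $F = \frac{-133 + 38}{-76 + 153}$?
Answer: $- \frac{948517}{77} \approx -12318.0$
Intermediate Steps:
$F = - \frac{95}{77} \approx -1.2338$
$947 a{\left(38,-7 \right)} + 6 F = 947 \left(-13\right) + 6 \left(- \frac{95}{77}\right) = -12311 - \frac{570}{77} = - \frac{948517}{77}$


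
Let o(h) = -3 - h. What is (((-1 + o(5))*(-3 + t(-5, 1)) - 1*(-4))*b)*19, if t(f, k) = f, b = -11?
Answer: -15884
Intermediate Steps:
(((-1 + o(5))*(-3 + t(-5, 1)) - 1*(-4))*b)*19 = (((-1 + (-3 - 1*5))*(-3 - 5) - 1*(-4))*(-11))*19 = (((-1 + (-3 - 5))*(-8) + 4)*(-11))*19 = (((-1 - 8)*(-8) + 4)*(-11))*19 = ((-9*(-8) + 4)*(-11))*19 = ((72 + 4)*(-11))*19 = (76*(-11))*19 = -836*19 = -15884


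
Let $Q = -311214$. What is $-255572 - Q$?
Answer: $55642$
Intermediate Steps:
$-255572 - Q = -255572 - -311214 = -255572 + 311214 = 55642$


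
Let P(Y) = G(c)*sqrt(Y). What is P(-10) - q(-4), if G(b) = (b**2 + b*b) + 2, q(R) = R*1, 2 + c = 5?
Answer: 4 + 20*I*sqrt(10) ≈ 4.0 + 63.246*I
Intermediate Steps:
c = 3 (c = -2 + 5 = 3)
q(R) = R
G(b) = 2 + 2*b**2 (G(b) = (b**2 + b**2) + 2 = 2*b**2 + 2 = 2 + 2*b**2)
P(Y) = 20*sqrt(Y) (P(Y) = (2 + 2*3**2)*sqrt(Y) = (2 + 2*9)*sqrt(Y) = (2 + 18)*sqrt(Y) = 20*sqrt(Y))
P(-10) - q(-4) = 20*sqrt(-10) - 1*(-4) = 20*(I*sqrt(10)) + 4 = 20*I*sqrt(10) + 4 = 4 + 20*I*sqrt(10)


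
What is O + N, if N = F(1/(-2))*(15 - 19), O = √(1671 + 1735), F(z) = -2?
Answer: 8 + √3406 ≈ 66.361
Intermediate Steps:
O = √3406 ≈ 58.361
N = 8 (N = -2*(15 - 19) = -2*(-4) = 8)
O + N = √3406 + 8 = 8 + √3406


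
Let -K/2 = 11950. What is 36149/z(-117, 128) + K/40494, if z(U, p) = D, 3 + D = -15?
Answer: -244041301/121482 ≈ -2008.9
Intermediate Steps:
K = -23900 (K = -2*11950 = -23900)
D = -18 (D = -3 - 15 = -18)
z(U, p) = -18
36149/z(-117, 128) + K/40494 = 36149/(-18) - 23900/40494 = 36149*(-1/18) - 23900*1/40494 = -36149/18 - 11950/20247 = -244041301/121482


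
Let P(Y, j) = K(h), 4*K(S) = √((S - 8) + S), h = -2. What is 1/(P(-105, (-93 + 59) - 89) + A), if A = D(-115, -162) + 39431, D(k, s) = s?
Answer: 157076/6168217447 - 2*I*√3/6168217447 ≈ 2.5465e-5 - 5.616e-10*I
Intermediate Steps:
K(S) = √(-8 + 2*S)/4 (K(S) = √((S - 8) + S)/4 = √((-8 + S) + S)/4 = √(-8 + 2*S)/4)
P(Y, j) = I*√3/2 (P(Y, j) = √(-8 + 2*(-2))/4 = √(-8 - 4)/4 = √(-12)/4 = (2*I*√3)/4 = I*√3/2)
A = 39269 (A = -162 + 39431 = 39269)
1/(P(-105, (-93 + 59) - 89) + A) = 1/(I*√3/2 + 39269) = 1/(39269 + I*√3/2)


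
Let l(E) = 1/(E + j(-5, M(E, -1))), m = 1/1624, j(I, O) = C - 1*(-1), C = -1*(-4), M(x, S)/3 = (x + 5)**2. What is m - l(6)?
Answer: -1613/17864 ≈ -0.090293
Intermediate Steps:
M(x, S) = 3*(5 + x)**2 (M(x, S) = 3*(x + 5)**2 = 3*(5 + x)**2)
C = 4
j(I, O) = 5 (j(I, O) = 4 - 1*(-1) = 4 + 1 = 5)
m = 1/1624 ≈ 0.00061576
l(E) = 1/(5 + E) (l(E) = 1/(E + 5) = 1/(5 + E))
m - l(6) = 1/1624 - 1/(5 + 6) = 1/1624 - 1/11 = -1613/17864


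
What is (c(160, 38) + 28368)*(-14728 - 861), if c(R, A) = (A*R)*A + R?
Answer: -4046405552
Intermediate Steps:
c(R, A) = R + R*A² (c(R, A) = R*A² + R = R + R*A²)
(c(160, 38) + 28368)*(-14728 - 861) = (160*(1 + 38²) + 28368)*(-14728 - 861) = (160*(1 + 1444) + 28368)*(-15589) = (160*1445 + 28368)*(-15589) = (231200 + 28368)*(-15589) = 259568*(-15589) = -4046405552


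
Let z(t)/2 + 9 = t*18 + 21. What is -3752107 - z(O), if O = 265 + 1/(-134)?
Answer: -252031939/67 ≈ -3.7617e+6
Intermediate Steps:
O = 35509/134 (O = 265 - 1/134 = 35509/134 ≈ 264.99)
z(t) = 24 + 36*t (z(t) = -18 + 2*(t*18 + 21) = -18 + 2*(18*t + 21) = -18 + 2*(21 + 18*t) = -18 + (42 + 36*t) = 24 + 36*t)
-3752107 - z(O) = -3752107 - (24 + 36*(35509/134)) = -3752107 - (24 + 639162/67) = -3752107 - 1*640770/67 = -3752107 - 640770/67 = -252031939/67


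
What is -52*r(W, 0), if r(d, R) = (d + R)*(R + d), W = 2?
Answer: -208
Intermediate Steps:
r(d, R) = (R + d)² (r(d, R) = (R + d)*(R + d) = (R + d)²)
-52*r(W, 0) = -52*(0 + 2)² = -52*2² = -52*4 = -208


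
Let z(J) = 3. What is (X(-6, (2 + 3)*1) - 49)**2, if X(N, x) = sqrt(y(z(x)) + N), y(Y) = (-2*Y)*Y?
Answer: 2377 - 196*I*sqrt(6) ≈ 2377.0 - 480.1*I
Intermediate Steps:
y(Y) = -2*Y**2
X(N, x) = sqrt(-18 + N) (X(N, x) = sqrt(-2*3**2 + N) = sqrt(-2*9 + N) = sqrt(-18 + N))
(X(-6, (2 + 3)*1) - 49)**2 = (sqrt(-18 - 6) - 49)**2 = (sqrt(-24) - 49)**2 = (2*I*sqrt(6) - 49)**2 = (-49 + 2*I*sqrt(6))**2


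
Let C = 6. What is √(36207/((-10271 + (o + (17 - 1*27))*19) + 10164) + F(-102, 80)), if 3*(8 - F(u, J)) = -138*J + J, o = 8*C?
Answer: √1407075105/615 ≈ 60.993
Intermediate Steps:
o = 48 (o = 8*6 = 48)
F(u, J) = 8 + 137*J/3 (F(u, J) = 8 - (-138*J + J)/3 = 8 - (-137)*J/3 = 8 + 137*J/3)
√(36207/((-10271 + (o + (17 - 1*27))*19) + 10164) + F(-102, 80)) = √(36207/((-10271 + (48 + (17 - 1*27))*19) + 10164) + (8 + (137/3)*80)) = √(36207/((-10271 + (48 + (17 - 27))*19) + 10164) + (8 + 10960/3)) = √(36207/((-10271 + (48 - 10)*19) + 10164) + 10984/3) = √(36207/((-10271 + 38*19) + 10164) + 10984/3) = √(36207/((-10271 + 722) + 10164) + 10984/3) = √(36207/(-9549 + 10164) + 10984/3) = √(36207/615 + 10984/3) = √(36207*(1/615) + 10984/3) = √(12069/205 + 10984/3) = √(2287927/615) = √1407075105/615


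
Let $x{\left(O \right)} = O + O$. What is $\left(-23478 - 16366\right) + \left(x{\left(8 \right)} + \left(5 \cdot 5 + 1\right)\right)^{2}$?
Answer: $-38080$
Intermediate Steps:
$x{\left(O \right)} = 2 O$
$\left(-23478 - 16366\right) + \left(x{\left(8 \right)} + \left(5 \cdot 5 + 1\right)\right)^{2} = \left(-23478 - 16366\right) + \left(2 \cdot 8 + \left(5 \cdot 5 + 1\right)\right)^{2} = -39844 + \left(16 + \left(25 + 1\right)\right)^{2} = -39844 + \left(16 + 26\right)^{2} = -39844 + 42^{2} = -39844 + 1764 = -38080$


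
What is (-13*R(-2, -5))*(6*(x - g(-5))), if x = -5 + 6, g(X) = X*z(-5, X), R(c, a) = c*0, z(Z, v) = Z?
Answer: 0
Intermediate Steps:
R(c, a) = 0
g(X) = -5*X (g(X) = X*(-5) = -5*X)
x = 1
(-13*R(-2, -5))*(6*(x - g(-5))) = (-13*0)*(6*(1 - (-5)*(-5))) = 0*(6*(1 - 1*25)) = 0*(6*(1 - 25)) = 0*(6*(-24)) = 0*(-144) = 0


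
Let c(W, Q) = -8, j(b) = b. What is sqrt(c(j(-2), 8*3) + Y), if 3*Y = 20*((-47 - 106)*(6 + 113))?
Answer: 2*I*sqrt(30347) ≈ 348.41*I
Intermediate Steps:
Y = -121380 (Y = (20*((-47 - 106)*(6 + 113)))/3 = (20*(-153*119))/3 = (20*(-18207))/3 = (1/3)*(-364140) = -121380)
sqrt(c(j(-2), 8*3) + Y) = sqrt(-8 - 121380) = sqrt(-121388) = 2*I*sqrt(30347)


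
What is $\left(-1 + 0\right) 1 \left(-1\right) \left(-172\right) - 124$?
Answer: $-296$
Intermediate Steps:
$\left(-1 + 0\right) 1 \left(-1\right) \left(-172\right) - 124 = \left(-1\right) \left(-1\right) \left(-172\right) - 124 = 1 \left(-172\right) - 124 = -172 - 124 = -296$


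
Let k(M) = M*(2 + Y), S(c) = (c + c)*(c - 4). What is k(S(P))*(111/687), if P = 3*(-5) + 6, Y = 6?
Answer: 69264/229 ≈ 302.46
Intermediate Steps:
P = -9 (P = -15 + 6 = -9)
S(c) = 2*c*(-4 + c) (S(c) = (2*c)*(-4 + c) = 2*c*(-4 + c))
k(M) = 8*M (k(M) = M*(2 + 6) = M*8 = 8*M)
k(S(P))*(111/687) = (8*(2*(-9)*(-4 - 9)))*(111/687) = (8*(2*(-9)*(-13)))*(111*(1/687)) = (8*234)*(37/229) = 1872*(37/229) = 69264/229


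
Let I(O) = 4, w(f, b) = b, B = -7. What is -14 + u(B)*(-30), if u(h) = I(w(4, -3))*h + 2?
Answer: 766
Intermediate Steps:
u(h) = 2 + 4*h (u(h) = 4*h + 2 = 2 + 4*h)
-14 + u(B)*(-30) = -14 + (2 + 4*(-7))*(-30) = -14 + (2 - 28)*(-30) = -14 - 26*(-30) = -14 + 780 = 766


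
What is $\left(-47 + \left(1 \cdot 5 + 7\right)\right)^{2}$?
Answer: $1225$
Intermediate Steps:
$\left(-47 + \left(1 \cdot 5 + 7\right)\right)^{2} = \left(-47 + \left(5 + 7\right)\right)^{2} = \left(-47 + 12\right)^{2} = \left(-35\right)^{2} = 1225$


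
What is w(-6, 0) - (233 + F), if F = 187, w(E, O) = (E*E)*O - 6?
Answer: -426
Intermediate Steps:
w(E, O) = -6 + O*E**2 (w(E, O) = E**2*O - 6 = O*E**2 - 6 = -6 + O*E**2)
w(-6, 0) - (233 + F) = (-6 + 0*(-6)**2) - (233 + 187) = (-6 + 0*36) - 1*420 = (-6 + 0) - 420 = -6 - 420 = -426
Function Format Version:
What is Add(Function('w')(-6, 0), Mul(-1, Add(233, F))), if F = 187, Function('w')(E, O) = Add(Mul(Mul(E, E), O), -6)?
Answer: -426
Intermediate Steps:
Function('w')(E, O) = Add(-6, Mul(O, Pow(E, 2))) (Function('w')(E, O) = Add(Mul(Pow(E, 2), O), -6) = Add(Mul(O, Pow(E, 2)), -6) = Add(-6, Mul(O, Pow(E, 2))))
Add(Function('w')(-6, 0), Mul(-1, Add(233, F))) = Add(Add(-6, Mul(0, Pow(-6, 2))), Mul(-1, Add(233, 187))) = Add(Add(-6, Mul(0, 36)), Mul(-1, 420)) = Add(Add(-6, 0), -420) = Add(-6, -420) = -426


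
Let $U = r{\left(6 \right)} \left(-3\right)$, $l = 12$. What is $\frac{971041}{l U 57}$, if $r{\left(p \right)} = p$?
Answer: $- \frac{971041}{12312} \approx -78.87$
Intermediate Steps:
$U = -18$ ($U = 6 \left(-3\right) = -18$)
$\frac{971041}{l U 57} = \frac{971041}{12 \left(-18\right) 57} = \frac{971041}{\left(-216\right) 57} = \frac{971041}{-12312} = 971041 \left(- \frac{1}{12312}\right) = - \frac{971041}{12312}$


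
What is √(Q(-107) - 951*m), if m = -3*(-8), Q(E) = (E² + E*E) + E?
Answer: I*√33 ≈ 5.7446*I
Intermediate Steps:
Q(E) = E + 2*E² (Q(E) = (E² + E²) + E = 2*E² + E = E + 2*E²)
m = 24
√(Q(-107) - 951*m) = √(-107*(1 + 2*(-107)) - 951*24) = √(-107*(1 - 214) - 22824) = √(-107*(-213) - 22824) = √(22791 - 22824) = √(-33) = I*√33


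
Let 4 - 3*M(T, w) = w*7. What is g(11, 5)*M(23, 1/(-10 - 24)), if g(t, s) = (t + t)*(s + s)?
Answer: 15730/51 ≈ 308.43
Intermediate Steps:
M(T, w) = 4/3 - 7*w/3 (M(T, w) = 4/3 - w*7/3 = 4/3 - 7*w/3)
g(t, s) = 4*s*t (g(t, s) = (2*t)*(2*s) = 4*s*t)
g(11, 5)*M(23, 1/(-10 - 24)) = (4*5*11)*(4/3 - 7/(3*(-10 - 24))) = 220*(4/3 - 7/3/(-34)) = 220*(4/3 - 7/3*(-1/34)) = 220*(4/3 + 7/102) = 220*(143/102) = 15730/51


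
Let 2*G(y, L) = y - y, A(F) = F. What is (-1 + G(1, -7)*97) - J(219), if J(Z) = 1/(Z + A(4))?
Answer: -224/223 ≈ -1.0045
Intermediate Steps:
G(y, L) = 0 (G(y, L) = (y - y)/2 = (½)*0 = 0)
J(Z) = 1/(4 + Z) (J(Z) = 1/(Z + 4) = 1/(4 + Z))
(-1 + G(1, -7)*97) - J(219) = (-1 + 0*97) - 1/(4 + 219) = (-1 + 0) - 1/223 = -1 - 1*1/223 = -1 - 1/223 = -224/223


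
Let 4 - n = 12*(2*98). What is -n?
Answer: 2348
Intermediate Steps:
n = -2348 (n = 4 - 12*2*98 = 4 - 12*196 = 4 - 1*2352 = 4 - 2352 = -2348)
-n = -1*(-2348) = 2348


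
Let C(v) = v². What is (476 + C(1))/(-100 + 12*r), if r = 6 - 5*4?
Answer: -477/268 ≈ -1.7799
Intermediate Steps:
r = -14 (r = 6 - 20 = -14)
(476 + C(1))/(-100 + 12*r) = (476 + 1²)/(-100 + 12*(-14)) = (476 + 1)/(-100 - 168) = 477/(-268) = 477*(-1/268) = -477/268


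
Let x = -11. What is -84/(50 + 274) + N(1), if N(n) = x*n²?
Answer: -304/27 ≈ -11.259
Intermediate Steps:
N(n) = -11*n²
-84/(50 + 274) + N(1) = -84/(50 + 274) - 11*1² = -84/324 - 11*1 = -84*1/324 - 11 = -7/27 - 11 = -304/27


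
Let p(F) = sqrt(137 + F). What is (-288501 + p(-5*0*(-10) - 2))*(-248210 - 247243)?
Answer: 142938685953 - 1486359*sqrt(15) ≈ 1.4293e+11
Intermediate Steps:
(-288501 + p(-5*0*(-10) - 2))*(-248210 - 247243) = (-288501 + sqrt(137 + (-5*0*(-10) - 2)))*(-248210 - 247243) = (-288501 + sqrt(137 + (0*(-10) - 2)))*(-495453) = (-288501 + sqrt(137 + (0 - 2)))*(-495453) = (-288501 + sqrt(137 - 2))*(-495453) = (-288501 + sqrt(135))*(-495453) = (-288501 + 3*sqrt(15))*(-495453) = 142938685953 - 1486359*sqrt(15)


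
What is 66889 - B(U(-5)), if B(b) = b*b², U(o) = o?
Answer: 67014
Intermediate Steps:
B(b) = b³
66889 - B(U(-5)) = 66889 - 1*(-5)³ = 66889 - 1*(-125) = 66889 + 125 = 67014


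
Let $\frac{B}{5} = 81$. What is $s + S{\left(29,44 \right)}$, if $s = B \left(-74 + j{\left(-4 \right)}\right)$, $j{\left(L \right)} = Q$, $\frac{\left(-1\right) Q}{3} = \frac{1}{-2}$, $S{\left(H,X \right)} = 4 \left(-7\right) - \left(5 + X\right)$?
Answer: $- \frac{58879}{2} \approx -29440.0$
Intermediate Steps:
$B = 405$ ($B = 5 \cdot 81 = 405$)
$S{\left(H,X \right)} = -33 - X$ ($S{\left(H,X \right)} = -28 - \left(5 + X\right) = -33 - X$)
$Q = \frac{3}{2}$ ($Q = - \frac{3}{-2} = \left(-3\right) \left(- \frac{1}{2}\right) = \frac{3}{2} \approx 1.5$)
$j{\left(L \right)} = \frac{3}{2}$
$s = - \frac{58725}{2}$ ($s = 405 \left(-74 + \frac{3}{2}\right) = 405 \left(- \frac{145}{2}\right) = - \frac{58725}{2} \approx -29363.0$)
$s + S{\left(29,44 \right)} = - \frac{58725}{2} - 77 = - \frac{58879}{2}$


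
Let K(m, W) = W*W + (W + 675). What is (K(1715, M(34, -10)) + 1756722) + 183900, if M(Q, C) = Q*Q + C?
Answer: 3255759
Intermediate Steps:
M(Q, C) = C + Q² (M(Q, C) = Q² + C = C + Q²)
K(m, W) = 675 + W + W² (K(m, W) = W² + (675 + W) = 675 + W + W²)
(K(1715, M(34, -10)) + 1756722) + 183900 = ((675 + (-10 + 34²) + (-10 + 34²)²) + 1756722) + 183900 = ((675 + (-10 + 1156) + (-10 + 1156)²) + 1756722) + 183900 = ((675 + 1146 + 1146²) + 1756722) + 183900 = ((675 + 1146 + 1313316) + 1756722) + 183900 = (1315137 + 1756722) + 183900 = 3071859 + 183900 = 3255759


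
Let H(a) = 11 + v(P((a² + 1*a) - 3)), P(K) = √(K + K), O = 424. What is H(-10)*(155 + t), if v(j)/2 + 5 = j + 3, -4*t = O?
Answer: 343 + 98*√174 ≈ 1635.7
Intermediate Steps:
t = -106 (t = -¼*424 = -106)
P(K) = √2*√K (P(K) = √(2*K) = √2*√K)
v(j) = -4 + 2*j (v(j) = -10 + 2*(j + 3) = -10 + 2*(3 + j) = -10 + (6 + 2*j) = -4 + 2*j)
H(a) = 7 + 2*√2*√(-3 + a + a²) (H(a) = 11 + (-4 + 2*(√2*√((a² + 1*a) - 3))) = 11 + (-4 + 2*(√2*√((a² + a) - 3))) = 11 + (-4 + 2*(√2*√((a + a²) - 3))) = 11 + (-4 + 2*(√2*√(-3 + a + a²))) = 11 + (-4 + 2*√2*√(-3 + a + a²)) = 7 + 2*√2*√(-3 + a + a²))
H(-10)*(155 + t) = (7 + 2*√(-6 + 2*(-10) + 2*(-10)²))*(155 - 106) = (7 + 2*√(-6 - 20 + 2*100))*49 = (7 + 2*√(-6 - 20 + 200))*49 = (7 + 2*√174)*49 = 343 + 98*√174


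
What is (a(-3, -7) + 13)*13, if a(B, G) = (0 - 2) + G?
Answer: 52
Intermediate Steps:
a(B, G) = -2 + G
(a(-3, -7) + 13)*13 = ((-2 - 7) + 13)*13 = (-9 + 13)*13 = 4*13 = 52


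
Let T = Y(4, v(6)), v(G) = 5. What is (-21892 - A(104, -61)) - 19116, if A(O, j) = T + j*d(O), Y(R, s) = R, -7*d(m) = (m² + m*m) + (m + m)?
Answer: -231332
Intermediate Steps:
d(m) = -2*m/7 - 2*m²/7 (d(m) = -((m² + m*m) + (m + m))/7 = -((m² + m²) + 2*m)/7 = -(2*m² + 2*m)/7 = -(2*m + 2*m²)/7 = -2*m/7 - 2*m²/7)
T = 4
A(O, j) = 4 - 2*O*j*(1 + O)/7 (A(O, j) = 4 + j*(-2*O*(1 + O)/7) = 4 - 2*O*j*(1 + O)/7)
(-21892 - A(104, -61)) - 19116 = (-21892 - (4 - 2/7*104*(-61)*(1 + 104))) - 19116 = (-21892 - (4 - 2/7*104*(-61)*105)) - 19116 = (-21892 - (4 + 190320)) - 19116 = (-21892 - 1*190324) - 19116 = (-21892 - 190324) - 19116 = -212216 - 19116 = -231332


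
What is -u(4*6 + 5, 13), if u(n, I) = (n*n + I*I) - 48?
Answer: -962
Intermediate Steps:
u(n, I) = -48 + I² + n² (u(n, I) = (n² + I²) - 48 = (I² + n²) - 48 = -48 + I² + n²)
-u(4*6 + 5, 13) = -(-48 + 13² + (4*6 + 5)²) = -(-48 + 169 + (24 + 5)²) = -(-48 + 169 + 29²) = -(-48 + 169 + 841) = -1*962 = -962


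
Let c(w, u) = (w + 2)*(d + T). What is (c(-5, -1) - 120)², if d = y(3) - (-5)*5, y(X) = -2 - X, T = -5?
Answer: 27225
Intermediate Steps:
d = 20 (d = (-2 - 1*3) - (-5)*5 = (-2 - 3) - 1*(-25) = -5 + 25 = 20)
c(w, u) = 30 + 15*w (c(w, u) = (w + 2)*(20 - 5) = (2 + w)*15 = 30 + 15*w)
(c(-5, -1) - 120)² = ((30 + 15*(-5)) - 120)² = ((30 - 75) - 120)² = (-45 - 120)² = (-165)² = 27225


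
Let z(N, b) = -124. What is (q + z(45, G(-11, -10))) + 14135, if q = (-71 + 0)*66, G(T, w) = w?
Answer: 9325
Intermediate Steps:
q = -4686 (q = -71*66 = -4686)
(q + z(45, G(-11, -10))) + 14135 = (-4686 - 124) + 14135 = -4810 + 14135 = 9325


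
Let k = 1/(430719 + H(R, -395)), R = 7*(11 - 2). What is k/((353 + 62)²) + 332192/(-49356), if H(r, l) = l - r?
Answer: -6153998041797461/914340885245775 ≈ -6.7305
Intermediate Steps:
R = 63 (R = 7*9 = 63)
k = 1/430261 (k = 1/(430719 + (-395 - 1*63)) = 1/(430719 + (-395 - 63)) = 1/(430719 - 458) = 1/430261 ≈ 2.3242e-6)
k/((353 + 62)²) + 332192/(-49356) = 1/(430261*((353 + 62)²)) + 332192/(-49356) = 1/(430261*(415²)) + 332192*(-1/49356) = (1/430261)/172225 - 83048/12339 = (1/430261)*(1/172225) - 83048/12339 = 1/74101700725 - 83048/12339 = -6153998041797461/914340885245775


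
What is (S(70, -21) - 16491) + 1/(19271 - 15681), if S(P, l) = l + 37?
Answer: -59145249/3590 ≈ -16475.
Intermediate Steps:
S(P, l) = 37 + l
(S(70, -21) - 16491) + 1/(19271 - 15681) = ((37 - 21) - 16491) + 1/(19271 - 15681) = (16 - 16491) + 1/3590 = -16475 + 1/3590 = -59145249/3590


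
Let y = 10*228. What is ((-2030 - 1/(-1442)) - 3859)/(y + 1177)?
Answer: -8491937/4984994 ≈ -1.7035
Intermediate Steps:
y = 2280
((-2030 - 1/(-1442)) - 3859)/(y + 1177) = ((-2030 - 1/(-1442)) - 3859)/(2280 + 1177) = ((-2030 - 1*(-1/1442)) - 3859)/3457 = ((-2030 + 1/1442) - 3859)*(1/3457) = (-2927259/1442 - 3859)*(1/3457) = -8491937/1442*1/3457 = -8491937/4984994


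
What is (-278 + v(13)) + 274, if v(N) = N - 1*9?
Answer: 0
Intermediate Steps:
v(N) = -9 + N (v(N) = N - 9 = -9 + N)
(-278 + v(13)) + 274 = (-278 + (-9 + 13)) + 274 = (-278 + 4) + 274 = -274 + 274 = 0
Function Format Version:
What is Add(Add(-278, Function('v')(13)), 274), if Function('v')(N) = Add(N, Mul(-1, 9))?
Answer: 0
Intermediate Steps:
Function('v')(N) = Add(-9, N) (Function('v')(N) = Add(N, -9) = Add(-9, N))
Add(Add(-278, Function('v')(13)), 274) = Add(Add(-278, Add(-9, 13)), 274) = Add(Add(-278, 4), 274) = Add(-274, 274) = 0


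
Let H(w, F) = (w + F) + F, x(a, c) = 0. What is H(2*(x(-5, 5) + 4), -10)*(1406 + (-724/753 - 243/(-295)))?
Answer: -1249164836/74045 ≈ -16870.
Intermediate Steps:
H(w, F) = w + 2*F (H(w, F) = (F + w) + F = w + 2*F)
H(2*(x(-5, 5) + 4), -10)*(1406 + (-724/753 - 243/(-295))) = (2*(0 + 4) + 2*(-10))*(1406 + (-724/753 - 243/(-295))) = (2*4 - 20)*(1406 + (-724*1/753 - 243*(-1/295))) = (8 - 20)*(1406 + (-724/753 + 243/295)) = -12*(1406 - 30601/222135) = -12*312291209/222135 = -1249164836/74045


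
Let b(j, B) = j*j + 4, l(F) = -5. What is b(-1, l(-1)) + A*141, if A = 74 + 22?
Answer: 13541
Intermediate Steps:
b(j, B) = 4 + j² (b(j, B) = j² + 4 = 4 + j²)
A = 96
b(-1, l(-1)) + A*141 = (4 + (-1)²) + 96*141 = (4 + 1) + 13536 = 5 + 13536 = 13541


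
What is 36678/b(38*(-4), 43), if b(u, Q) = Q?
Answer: 36678/43 ≈ 852.98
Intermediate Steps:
36678/b(38*(-4), 43) = 36678/43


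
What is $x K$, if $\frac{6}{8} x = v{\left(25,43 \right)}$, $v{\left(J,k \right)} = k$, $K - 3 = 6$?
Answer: $516$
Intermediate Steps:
$K = 9$ ($K = 3 + 6 = 9$)
$x = \frac{172}{3}$ ($x = \frac{4}{3} \cdot 43 = \frac{172}{3} \approx 57.333$)
$x K = \frac{172}{3} \cdot 9 = 516$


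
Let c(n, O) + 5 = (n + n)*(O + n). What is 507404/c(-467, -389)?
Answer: 507404/799499 ≈ 0.63465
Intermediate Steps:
c(n, O) = -5 + 2*n*(O + n) (c(n, O) = -5 + (n + n)*(O + n) = -5 + (2*n)*(O + n) = -5 + 2*n*(O + n))
507404/c(-467, -389) = 507404/(-5 + 2*(-467)**2 + 2*(-389)*(-467)) = 507404/(-5 + 2*218089 + 363326) = 507404/(-5 + 436178 + 363326) = 507404/799499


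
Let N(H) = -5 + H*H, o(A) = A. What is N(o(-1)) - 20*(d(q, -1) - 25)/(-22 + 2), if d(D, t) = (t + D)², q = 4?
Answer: -20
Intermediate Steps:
d(D, t) = (D + t)²
N(H) = -5 + H²
N(o(-1)) - 20*(d(q, -1) - 25)/(-22 + 2) = (-5 + (-1)²) - 20*((4 - 1)² - 25)/(-22 + 2) = (-5 + 1) - 20*(3² - 25)/(-20) = -4 - 20*(9 - 25)*(-1)/20 = -4 - (-320)*(-1)/20 = -4 - 20*⅘ = -4 - 16 = -20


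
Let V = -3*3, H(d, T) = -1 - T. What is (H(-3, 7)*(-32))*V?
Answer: -2304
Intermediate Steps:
V = -9
(H(-3, 7)*(-32))*V = ((-1 - 1*7)*(-32))*(-9) = ((-1 - 7)*(-32))*(-9) = -8*(-32)*(-9) = 256*(-9) = -2304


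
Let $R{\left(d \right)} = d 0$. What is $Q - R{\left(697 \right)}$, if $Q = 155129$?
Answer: $155129$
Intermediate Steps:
$R{\left(d \right)} = 0$
$Q - R{\left(697 \right)} = 155129 - 0 = 155129 + 0 = 155129$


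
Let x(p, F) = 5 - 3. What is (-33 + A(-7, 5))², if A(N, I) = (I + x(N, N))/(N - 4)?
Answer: 136900/121 ≈ 1131.4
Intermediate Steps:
x(p, F) = 2
A(N, I) = (2 + I)/(-4 + N) (A(N, I) = (I + 2)/(N - 4) = (2 + I)/(-4 + N))
(-33 + A(-7, 5))² = (-33 + (2 + 5)/(-4 - 7))² = (-33 + 7/(-11))² = (-33 - 1/11*7)² = (-33 - 7/11)² = (-370/11)² = 136900/121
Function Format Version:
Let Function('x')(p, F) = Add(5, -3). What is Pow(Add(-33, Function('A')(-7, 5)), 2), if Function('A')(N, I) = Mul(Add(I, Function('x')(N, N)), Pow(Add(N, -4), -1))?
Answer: Rational(136900, 121) ≈ 1131.4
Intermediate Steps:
Function('x')(p, F) = 2
Function('A')(N, I) = Mul(Pow(Add(-4, N), -1), Add(2, I)) (Function('A')(N, I) = Mul(Add(I, 2), Pow(Add(N, -4), -1)) = Mul(Add(2, I), Pow(Add(-4, N), -1)) = Mul(Pow(Add(-4, N), -1), Add(2, I)))
Pow(Add(-33, Function('A')(-7, 5)), 2) = Pow(Add(-33, Mul(Pow(Add(-4, -7), -1), Add(2, 5))), 2) = Pow(Add(-33, Mul(Pow(-11, -1), 7)), 2) = Pow(Add(-33, Mul(Rational(-1, 11), 7)), 2) = Pow(Add(-33, Rational(-7, 11)), 2) = Pow(Rational(-370, 11), 2) = Rational(136900, 121)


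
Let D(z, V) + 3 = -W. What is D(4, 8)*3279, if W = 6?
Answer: -29511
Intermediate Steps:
D(z, V) = -9 (D(z, V) = -3 - 1*6 = -3 - 6 = -9)
D(4, 8)*3279 = -9*3279 = -29511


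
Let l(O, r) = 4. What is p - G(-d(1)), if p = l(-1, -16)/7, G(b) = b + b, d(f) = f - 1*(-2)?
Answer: 46/7 ≈ 6.5714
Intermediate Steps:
d(f) = 2 + f (d(f) = f + 2 = 2 + f)
G(b) = 2*b
p = 4/7 ≈ 0.57143
p - G(-d(1)) = 4/7 - 2*(-(2 + 1)) = 4/7 - 2*(-1*3) = 4/7 - 2*(-3) = 4/7 - 1*(-6) = 4/7 + 6 = 46/7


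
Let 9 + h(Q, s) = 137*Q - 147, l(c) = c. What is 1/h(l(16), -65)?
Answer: 1/2036 ≈ 0.00049116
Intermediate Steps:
h(Q, s) = -156 + 137*Q (h(Q, s) = -9 + (137*Q - 147) = -9 + (-147 + 137*Q) = -156 + 137*Q)
1/h(l(16), -65) = 1/(-156 + 137*16) = 1/(-156 + 2192) = 1/2036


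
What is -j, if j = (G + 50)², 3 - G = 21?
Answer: -1024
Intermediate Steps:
G = -18 (G = 3 - 1*21 = 3 - 21 = -18)
j = 1024 (j = (-18 + 50)² = 32² = 1024)
-j = -1*1024 = -1024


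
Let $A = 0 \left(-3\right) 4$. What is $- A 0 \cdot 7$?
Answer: $0$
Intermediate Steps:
$A = 0$ ($A = 0 \cdot 4 = 0$)
$- A 0 \cdot 7 = \left(-1\right) 0 \cdot 0 \cdot 7 = 0 \cdot 0 \cdot 7 = 0 \cdot 7 = 0$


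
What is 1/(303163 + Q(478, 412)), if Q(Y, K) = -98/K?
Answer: 206/62451529 ≈ 3.2986e-6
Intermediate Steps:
1/(303163 + Q(478, 412)) = 1/(303163 - 98/412) = 1/(303163 - 98*1/412) = 1/(303163 - 49/206) = 1/(62451529/206) = 206/62451529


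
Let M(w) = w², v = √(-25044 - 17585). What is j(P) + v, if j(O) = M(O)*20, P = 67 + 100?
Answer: 557780 + I*√42629 ≈ 5.5778e+5 + 206.47*I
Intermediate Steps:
P = 167
v = I*√42629 (v = √(-42629) = I*√42629 ≈ 206.47*I)
j(O) = 20*O² (j(O) = O²*20 = 20*O²)
j(P) + v = 20*167² + I*√42629 = 20*27889 + I*√42629 = 557780 + I*√42629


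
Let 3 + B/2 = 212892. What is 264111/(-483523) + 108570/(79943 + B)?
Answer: -81070386921/244527735083 ≈ -0.33154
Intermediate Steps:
B = 425778 (B = -6 + 2*212892 = -6 + 425784 = 425778)
264111/(-483523) + 108570/(79943 + B) = 264111/(-483523) + 108570/(79943 + 425778) = 264111*(-1/483523) + 108570/505721 = -264111/483523 + 108570*(1/505721) = -264111/483523 + 108570/505721 = -81070386921/244527735083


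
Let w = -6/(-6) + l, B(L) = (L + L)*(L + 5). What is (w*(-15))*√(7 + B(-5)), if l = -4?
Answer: 45*√7 ≈ 119.06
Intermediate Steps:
B(L) = 2*L*(5 + L) (B(L) = (2*L)*(5 + L) = 2*L*(5 + L))
w = -3 (w = -6/(-6) - 4 = -6*(-⅙) - 4 = 1 - 4 = -3)
(w*(-15))*√(7 + B(-5)) = (-3*(-15))*√(7 + 2*(-5)*(5 - 5)) = 45*√(7 + 2*(-5)*0) = 45*√(7 + 0) = 45*√7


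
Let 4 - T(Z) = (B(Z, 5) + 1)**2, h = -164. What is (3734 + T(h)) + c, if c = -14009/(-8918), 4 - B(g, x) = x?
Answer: 33349493/8918 ≈ 3739.6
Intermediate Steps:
B(g, x) = 4 - x
T(Z) = 4 (T(Z) = 4 - ((4 - 1*5) + 1)**2 = 4 - ((4 - 5) + 1)**2 = 4 - (-1 + 1)**2 = 4 - 1*0**2 = 4 - 1*0 = 4 + 0 = 4)
c = 14009/8918 (c = -14009*(-1/8918) = 14009/8918 ≈ 1.5709)
(3734 + T(h)) + c = (3734 + 4) + 14009/8918 = 3738 + 14009/8918 = 33349493/8918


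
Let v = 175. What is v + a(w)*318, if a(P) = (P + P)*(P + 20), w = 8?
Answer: 142639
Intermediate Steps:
a(P) = 2*P*(20 + P) (a(P) = (2*P)*(20 + P) = 2*P*(20 + P))
v + a(w)*318 = 175 + (2*8*(20 + 8))*318 = 175 + (2*8*28)*318 = 175 + 448*318 = 175 + 142464 = 142639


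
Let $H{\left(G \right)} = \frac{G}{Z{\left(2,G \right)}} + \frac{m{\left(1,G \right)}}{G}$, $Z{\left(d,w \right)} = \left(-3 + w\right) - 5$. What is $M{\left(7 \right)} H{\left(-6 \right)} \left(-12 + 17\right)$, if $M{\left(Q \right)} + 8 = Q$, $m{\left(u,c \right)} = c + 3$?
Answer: $- \frac{65}{14} \approx -4.6429$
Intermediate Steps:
$m{\left(u,c \right)} = 3 + c$
$M{\left(Q \right)} = -8 + Q$
$Z{\left(d,w \right)} = -8 + w$
$H{\left(G \right)} = \frac{G}{-8 + G} + \frac{3 + G}{G}$
$M{\left(7 \right)} H{\left(-6 \right)} \left(-12 + 17\right) = \left(-8 + 7\right) \frac{\left(-6\right)^{2} + \left(-8 - 6\right) \left(3 - 6\right)}{\left(-6\right) \left(-8 - 6\right)} \left(-12 + 17\right) = - \frac{\left(-1\right) \left(36 - -42\right)}{6 \left(-14\right)} 5 = - \frac{\left(-1\right) \left(-1\right) \left(36 + 42\right)}{6 \cdot 14} \cdot 5 = - \frac{\left(-1\right) \left(-1\right) 78}{6 \cdot 14} \cdot 5 = \left(-1\right) \frac{13}{14} \cdot 5 = \left(- \frac{13}{14}\right) 5 = - \frac{65}{14}$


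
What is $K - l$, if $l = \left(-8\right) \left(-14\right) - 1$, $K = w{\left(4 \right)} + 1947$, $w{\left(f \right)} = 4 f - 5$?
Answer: $1847$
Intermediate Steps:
$w{\left(f \right)} = -5 + 4 f$
$K = 1958$ ($K = \left(-5 + 4 \cdot 4\right) + 1947 = \left(-5 + 16\right) + 1947 = 11 + 1947 = 1958$)
$l = 111$ ($l = 112 - 1 = 111$)
$K - l = 1958 - 111 = 1847$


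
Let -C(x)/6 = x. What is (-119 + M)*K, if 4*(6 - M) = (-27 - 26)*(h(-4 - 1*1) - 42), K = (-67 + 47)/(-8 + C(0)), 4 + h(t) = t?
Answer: -15775/8 ≈ -1971.9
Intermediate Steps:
h(t) = -4 + t
C(x) = -6*x
K = 5/2 (K = (-67 + 47)/(-8 - 6*0) = -20/(-8 + 0) = -20/(-8) = -20*(-1/8) = 5/2 ≈ 2.5000)
M = -2679/4 (M = 6 - (-27 - 26)*((-4 + (-4 - 1*1)) - 42)/4 = 6 - (-53)*((-4 + (-4 - 1)) - 42)/4 = 6 - (-53)*((-4 - 5) - 42)/4 = 6 - (-53)*(-9 - 42)/4 = 6 - (-53)*(-51)/4 = 6 - 1/4*2703 = 6 - 2703/4 = -2679/4 ≈ -669.75)
(-119 + M)*K = (-119 - 2679/4)*(5/2) = -3155/4*5/2 = -15775/8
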